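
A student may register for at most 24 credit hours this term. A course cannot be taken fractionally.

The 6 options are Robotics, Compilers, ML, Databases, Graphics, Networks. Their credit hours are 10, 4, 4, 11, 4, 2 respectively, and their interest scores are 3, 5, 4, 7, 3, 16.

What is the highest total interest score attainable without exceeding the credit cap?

32

Take Compilers, ML, Databases, and Networks: credit hours 4 + 4 + 11 + 2 = 21 ≤ 24, interest score 5 + 4 + 7 + 16 = 32.
No other feasible combination does better.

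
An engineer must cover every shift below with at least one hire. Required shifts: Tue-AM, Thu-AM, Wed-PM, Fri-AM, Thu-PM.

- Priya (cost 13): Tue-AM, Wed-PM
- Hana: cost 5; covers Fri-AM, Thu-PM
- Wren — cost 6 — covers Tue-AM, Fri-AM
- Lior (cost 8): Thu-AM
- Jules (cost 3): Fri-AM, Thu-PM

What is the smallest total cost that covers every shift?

Choose Priya, Lior, and Jules: together they cover Tue-AM, Thu-AM, Wed-PM, Fri-AM, Thu-PM — every shift.
Total cost: 13 + 8 + 3 = 24.

24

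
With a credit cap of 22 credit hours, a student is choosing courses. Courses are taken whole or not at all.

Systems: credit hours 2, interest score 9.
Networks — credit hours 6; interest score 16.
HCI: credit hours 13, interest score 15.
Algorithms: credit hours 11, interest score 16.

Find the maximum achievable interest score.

41

Systems + Networks + Algorithms: credit hours 2 + 6 + 11 = 19 ≤ 22, interest score 9 + 16 + 16 = 41.
Systems + Networks + HCI: credit hours 2 + 6 + 13 = 21 ≤ 22, interest score 9 + 16 + 15 = 40.
Best is Systems, Networks, and Algorithms with total interest score 41.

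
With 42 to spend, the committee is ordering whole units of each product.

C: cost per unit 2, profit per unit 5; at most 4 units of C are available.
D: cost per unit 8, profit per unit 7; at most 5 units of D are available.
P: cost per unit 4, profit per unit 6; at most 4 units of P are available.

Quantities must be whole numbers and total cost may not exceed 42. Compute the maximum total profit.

58

C has the best ratio (5/2); taking only C gives at most 4×5 = 20 (stopped by the supply cap of 4).
Mixing does better — 4×C, 2×D, and 4×P: cost 40 ≤ 42, profit 4·5 + 2·7 + 4·6 = 58.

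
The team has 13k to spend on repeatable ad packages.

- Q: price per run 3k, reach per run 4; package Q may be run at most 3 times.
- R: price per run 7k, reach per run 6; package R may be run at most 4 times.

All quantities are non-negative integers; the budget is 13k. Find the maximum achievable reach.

14

Take 2×Q and 1×R: price 13 ≤ 13, reach 2·4 + 1·6 = 14.
No other integer combination yields more.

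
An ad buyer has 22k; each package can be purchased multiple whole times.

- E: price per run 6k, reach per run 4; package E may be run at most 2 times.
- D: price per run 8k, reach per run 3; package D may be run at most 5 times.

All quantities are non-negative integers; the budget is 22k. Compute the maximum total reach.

11

1×E and 2×D: price 22 ≤ 22, reach 1·4 + 2·3 = 10.
2×E and 1×D: price 20 ≤ 22, reach 2·4 + 1·3 = 11.
Best is 11.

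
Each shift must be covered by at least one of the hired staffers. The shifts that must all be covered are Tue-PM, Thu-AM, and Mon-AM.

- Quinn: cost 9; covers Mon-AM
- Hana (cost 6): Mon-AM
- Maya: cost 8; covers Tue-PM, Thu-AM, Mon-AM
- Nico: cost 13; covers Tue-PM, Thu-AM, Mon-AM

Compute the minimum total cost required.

Maya alone covers Tue-PM, Thu-AM, Mon-AM — every shift.
Total cost: 8.
No cover costs less than 8.

8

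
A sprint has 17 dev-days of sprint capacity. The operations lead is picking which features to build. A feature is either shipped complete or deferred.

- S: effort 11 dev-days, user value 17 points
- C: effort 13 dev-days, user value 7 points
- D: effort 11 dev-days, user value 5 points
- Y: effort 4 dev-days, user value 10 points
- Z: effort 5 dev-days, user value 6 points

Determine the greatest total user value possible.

Allowing fractional choices, the relaxed optimum would be about 29.4, but features are indivisible.
S + Y: effort 11 + 4 = 15 ≤ 17, user value 17 + 10 = 27.
S + Z: effort 11 + 5 = 16 ≤ 17, user value 17 + 6 = 23.
Best is S and Y with total user value 27.

27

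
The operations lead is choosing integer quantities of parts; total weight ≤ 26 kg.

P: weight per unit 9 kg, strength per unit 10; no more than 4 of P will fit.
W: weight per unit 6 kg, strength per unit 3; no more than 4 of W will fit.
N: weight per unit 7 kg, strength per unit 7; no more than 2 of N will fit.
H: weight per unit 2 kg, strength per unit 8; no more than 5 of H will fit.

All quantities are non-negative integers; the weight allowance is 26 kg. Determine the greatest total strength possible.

57

Take 1×P, 1×N, and 5×H: weight 26 ≤ 26, strength 1·10 + 1·7 + 5·8 = 57.
H has the best ratio (8/2) and is taken to its limit of 5; remaining capacity is filled optimally with the others.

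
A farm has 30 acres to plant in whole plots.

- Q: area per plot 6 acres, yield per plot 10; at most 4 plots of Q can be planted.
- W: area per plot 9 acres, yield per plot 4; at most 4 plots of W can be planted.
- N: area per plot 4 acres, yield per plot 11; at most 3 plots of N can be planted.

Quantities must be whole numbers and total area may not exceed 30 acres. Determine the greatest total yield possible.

63

N has the best ratio (11/4); taking only N gives at most 3×11 = 33 (stopped by the supply cap of 3).
Mixing does better — 3×Q and 3×N: area 30 ≤ 30, yield 3·10 + 3·11 = 63.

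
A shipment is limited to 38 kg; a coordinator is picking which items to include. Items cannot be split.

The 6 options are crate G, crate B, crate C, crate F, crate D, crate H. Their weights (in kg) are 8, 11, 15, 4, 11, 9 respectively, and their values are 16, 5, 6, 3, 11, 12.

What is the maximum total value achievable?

Allowing fractional choices, the relaxed optimum would be about 44.7, but items are indivisible.
crate G + crate F + crate D + crate H: weight 8 + 4 + 11 + 9 = 32 ≤ 38, value 16 + 3 + 11 + 12 = 42.
crate G + crate C + crate F + crate H: weight 8 + 15 + 4 + 9 = 36 ≤ 38, value 16 + 6 + 3 + 12 = 37.
crate G + crate D + crate H: weight 8 + 11 + 9 = 28 ≤ 38, value 16 + 11 + 12 = 39.
Best is crate G, crate F, crate D, and crate H with total value 42.

42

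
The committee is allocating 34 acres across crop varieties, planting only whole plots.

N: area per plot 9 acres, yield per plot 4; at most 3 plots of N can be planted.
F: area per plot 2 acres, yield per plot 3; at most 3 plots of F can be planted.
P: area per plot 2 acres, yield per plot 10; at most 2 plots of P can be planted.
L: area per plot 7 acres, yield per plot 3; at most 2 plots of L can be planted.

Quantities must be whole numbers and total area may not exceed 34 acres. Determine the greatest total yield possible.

Take 1×N, 3×F, 2×P, and 2×L: area 33 ≤ 34, yield 1·4 + 3·3 + 2·10 + 2·3 = 39.
P has the best ratio (10/2) and is taken to its limit of 2; remaining capacity is filled optimally with the others.

39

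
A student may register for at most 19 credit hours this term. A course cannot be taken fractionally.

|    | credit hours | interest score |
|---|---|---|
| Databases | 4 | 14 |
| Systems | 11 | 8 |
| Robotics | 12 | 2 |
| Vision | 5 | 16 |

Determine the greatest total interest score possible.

30

Take Databases and Vision: credit hours 4 + 5 = 9 ≤ 19, interest score 14 + 16 = 30.
No other feasible combination does better.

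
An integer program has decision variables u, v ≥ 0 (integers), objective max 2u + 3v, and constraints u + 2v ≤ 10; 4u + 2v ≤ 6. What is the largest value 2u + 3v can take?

(u,v)=(0,3): 1·0+2·3=6≤10, 4·0+2·3=6≤6, objective 9.
(u,v)=(0,2): 1·0+2·2=4≤10, 4·0+2·2=4≤6, objective 6.
No feasible integer point exceeds 9.

9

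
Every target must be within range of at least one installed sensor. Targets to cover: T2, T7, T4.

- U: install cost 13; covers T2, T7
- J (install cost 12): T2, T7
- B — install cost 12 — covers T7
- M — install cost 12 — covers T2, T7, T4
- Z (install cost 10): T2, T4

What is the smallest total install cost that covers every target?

12

This is a weighted set-cover instance.
M alone covers T2, T7, T4 — every target.
Total install cost: 12.
No cover costs less than 12.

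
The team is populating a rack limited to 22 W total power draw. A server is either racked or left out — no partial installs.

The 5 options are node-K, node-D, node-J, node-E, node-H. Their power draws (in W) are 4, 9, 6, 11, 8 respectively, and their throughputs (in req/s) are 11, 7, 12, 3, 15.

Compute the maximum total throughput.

38

Allowing fractional choices, the relaxed optimum would be about 41.1, but servers are indivisible.
node-K + node-J + node-H: power draw 4 + 6 + 8 = 18 ≤ 22, throughput 11 + 12 + 15 = 38.
node-K + node-D + node-H: power draw 4 + 9 + 8 = 21 ≤ 22, throughput 11 + 7 + 15 = 33.
node-K + node-D + node-J: power draw 4 + 9 + 6 = 19 ≤ 22, throughput 11 + 7 + 12 = 30.
Best is node-K, node-J, and node-H with total throughput 38.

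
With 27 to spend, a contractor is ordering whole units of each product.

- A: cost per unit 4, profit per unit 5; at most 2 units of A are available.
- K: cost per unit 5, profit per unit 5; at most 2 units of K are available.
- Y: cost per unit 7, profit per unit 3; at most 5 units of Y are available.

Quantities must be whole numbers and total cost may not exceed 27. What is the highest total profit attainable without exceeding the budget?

2×A, 1×K, and 2×Y: cost 27 ≤ 27, profit 2·5 + 1·5 + 2·3 = 21.
2×A, 2×K, and 1×Y: cost 25 ≤ 27, profit 2·5 + 2·5 + 1·3 = 23.
Best is 23.

23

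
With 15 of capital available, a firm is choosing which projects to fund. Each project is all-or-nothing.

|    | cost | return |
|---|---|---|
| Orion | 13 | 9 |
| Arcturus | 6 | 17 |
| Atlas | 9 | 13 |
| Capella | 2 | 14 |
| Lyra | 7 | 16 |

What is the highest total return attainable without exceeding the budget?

This is a 0-1 knapsack instance.
Arcturus + Capella: cost 6 + 2 = 8 ≤ 15, return 17 + 14 = 31.
Arcturus + Capella + Lyra: cost 6 + 2 + 7 = 15 ≤ 15, return 17 + 14 + 16 = 47.
Arcturus + Lyra: cost 6 + 7 = 13 ≤ 15, return 17 + 16 = 33.
Best is Arcturus, Capella, and Lyra with total return 47.

47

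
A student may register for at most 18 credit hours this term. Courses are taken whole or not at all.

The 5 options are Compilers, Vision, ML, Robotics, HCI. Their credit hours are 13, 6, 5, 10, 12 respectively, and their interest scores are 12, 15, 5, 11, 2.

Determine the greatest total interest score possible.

26

Treat it as a binary knapsack problem.
Take Vision and Robotics: credit hours 6 + 10 = 16 ≤ 18, interest score 15 + 11 = 26.
No other feasible combination does better.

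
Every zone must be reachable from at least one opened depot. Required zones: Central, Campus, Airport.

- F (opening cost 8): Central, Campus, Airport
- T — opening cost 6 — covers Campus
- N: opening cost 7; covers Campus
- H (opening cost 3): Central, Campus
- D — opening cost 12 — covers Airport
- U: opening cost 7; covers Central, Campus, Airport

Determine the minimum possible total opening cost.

7

The greedy cost-per-new-zone heuristic would pick H and U for 10, but a cheaper cover exists.
U alone covers Central, Campus, Airport — every zone.
Total opening cost: 7.
No cover costs less than 7.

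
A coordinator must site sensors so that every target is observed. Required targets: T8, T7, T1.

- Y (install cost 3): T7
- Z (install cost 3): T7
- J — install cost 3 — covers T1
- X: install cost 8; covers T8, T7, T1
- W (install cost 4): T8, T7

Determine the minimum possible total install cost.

Choose J and W: together they cover T8, T7, T1 — every target.
Total install cost: 3 + 4 = 7.
No cover costs less than 7.

7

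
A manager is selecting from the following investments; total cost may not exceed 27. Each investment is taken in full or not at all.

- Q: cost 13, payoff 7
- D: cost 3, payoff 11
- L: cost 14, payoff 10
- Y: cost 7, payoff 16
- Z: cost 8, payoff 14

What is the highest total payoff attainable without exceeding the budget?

Allowing fractional choices, the relaxed optimum would be about 47.4, but investments are indivisible.
D + Y + Z: cost 3 + 7 + 8 = 18 ≤ 27, payoff 11 + 16 + 14 = 41.
D + L + Z: cost 3 + 14 + 8 = 25 ≤ 27, payoff 11 + 10 + 14 = 35.
D + L + Y: cost 3 + 14 + 7 = 24 ≤ 27, payoff 11 + 10 + 16 = 37.
Best is D, Y, and Z with total payoff 41.

41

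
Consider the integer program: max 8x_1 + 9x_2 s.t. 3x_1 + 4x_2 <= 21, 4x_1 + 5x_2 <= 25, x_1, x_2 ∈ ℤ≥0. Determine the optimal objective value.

49

(x_1,x_2)=(5,1): 3·5+4·1=19≤21, 4·5+5·1=25≤25, objective 49.
(x_1,x_2)=(6,0): 3·6+4·0=18≤21, 4·6+5·0=24≤25, objective 48.
(x_1,x_2)=(4,1): 3·4+4·1=16≤21, 4·4+5·1=21≤25, objective 41.
(x_1,x_2)=(5,0): 3·5+4·0=15≤21, 4·5+5·0=20≤25, objective 40.
The best lattice point is (5,1), giving 49.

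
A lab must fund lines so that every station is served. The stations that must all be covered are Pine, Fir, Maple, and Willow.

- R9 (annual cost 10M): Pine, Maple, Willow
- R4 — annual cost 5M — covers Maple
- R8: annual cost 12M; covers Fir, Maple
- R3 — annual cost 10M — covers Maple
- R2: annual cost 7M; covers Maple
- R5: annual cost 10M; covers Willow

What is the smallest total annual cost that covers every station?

Choose R9 and R8: together they cover Pine, Fir, Maple, Willow — every station.
Total annual cost: 10 + 12 = 22.
No cover costs less than 22.

22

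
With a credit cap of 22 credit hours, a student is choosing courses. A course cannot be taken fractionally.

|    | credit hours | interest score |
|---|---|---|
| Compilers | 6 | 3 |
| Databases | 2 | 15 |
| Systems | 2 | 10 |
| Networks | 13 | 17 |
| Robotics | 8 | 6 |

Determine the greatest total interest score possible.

This is a 0-1 knapsack instance.
Take Databases, Systems, and Networks: credit hours 2 + 2 + 13 = 17 ≤ 22, interest score 15 + 10 + 17 = 42.
No other feasible combination does better.

42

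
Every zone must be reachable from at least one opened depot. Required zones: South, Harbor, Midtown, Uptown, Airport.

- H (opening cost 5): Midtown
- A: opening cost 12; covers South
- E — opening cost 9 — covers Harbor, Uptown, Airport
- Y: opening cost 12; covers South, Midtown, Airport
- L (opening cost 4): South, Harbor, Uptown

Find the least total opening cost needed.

16

The greedy cost-per-new-zone heuristic would pick L, H, and E for 18, but a cheaper cover exists.
Choose Y and L: together they cover South, Harbor, Midtown, Uptown, Airport — every zone.
Total opening cost: 12 + 4 = 16.
No cover costs less than 16.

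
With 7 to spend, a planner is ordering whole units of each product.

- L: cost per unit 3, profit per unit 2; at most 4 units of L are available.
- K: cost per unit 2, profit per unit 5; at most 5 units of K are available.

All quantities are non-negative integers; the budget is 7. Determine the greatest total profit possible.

15

This is a bounded integer knapsack.
Take 3×K: cost 6 ≤ 7, profit 3·5 = 15.
No other integer combination yields more.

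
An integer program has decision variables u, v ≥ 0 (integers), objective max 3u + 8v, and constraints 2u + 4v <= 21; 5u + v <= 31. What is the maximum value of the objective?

(u,v)=(0,5): 2·0+4·5=20≤21, 5·0+1·5=5≤31, objective 40.
(u,v)=(1,4): 2·1+4·4=18≤21, 5·1+1·4=9≤31, objective 35.
(u,v)=(0,4): 2·0+4·4=16≤21, 5·0+1·4=4≤31, objective 32.
Maximum is 40 at (u,v)=(0,5).

40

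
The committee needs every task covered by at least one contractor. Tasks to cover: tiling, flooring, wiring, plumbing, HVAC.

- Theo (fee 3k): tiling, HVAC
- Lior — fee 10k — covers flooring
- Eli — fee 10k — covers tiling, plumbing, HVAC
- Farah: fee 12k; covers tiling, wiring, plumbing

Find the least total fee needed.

Choose Theo, Lior, and Farah: together they cover tiling, flooring, wiring, plumbing, HVAC — every task.
Total fee: 3 + 10 + 12 = 25.
No cover costs less than 25.

25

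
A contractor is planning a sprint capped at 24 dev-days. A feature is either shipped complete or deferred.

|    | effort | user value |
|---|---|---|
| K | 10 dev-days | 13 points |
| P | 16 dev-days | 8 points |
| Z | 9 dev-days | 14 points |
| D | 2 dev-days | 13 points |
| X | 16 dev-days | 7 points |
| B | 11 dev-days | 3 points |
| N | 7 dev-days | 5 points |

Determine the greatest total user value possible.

This is an integer program with binary decision variables.
Allowing fractional choices, the relaxed optimum would be about 42.1, but features are indivisible.
Z + D + N: effort 9 + 2 + 7 = 18 ≤ 24, user value 14 + 13 + 5 = 32.
K + D + N: effort 10 + 2 + 7 = 19 ≤ 24, user value 13 + 13 + 5 = 31.
K + Z + D: effort 10 + 9 + 2 = 21 ≤ 24, user value 13 + 14 + 13 = 40.
Best is K, Z, and D with total user value 40.

40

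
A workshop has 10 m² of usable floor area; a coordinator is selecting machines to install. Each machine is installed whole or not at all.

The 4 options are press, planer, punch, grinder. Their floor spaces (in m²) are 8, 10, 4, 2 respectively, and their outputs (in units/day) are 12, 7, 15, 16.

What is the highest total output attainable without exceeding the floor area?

31

Allowing fractional choices, the relaxed optimum would be about 37.0, but machines are indivisible.
punch + grinder: floor space 4 + 2 = 6 ≤ 10, output 15 + 16 = 31.
press + grinder: floor space 8 + 2 = 10 ≤ 10, output 12 + 16 = 28.
grinder: floor space 2 ≤ 10, output 16.
Best is punch and grinder with total output 31.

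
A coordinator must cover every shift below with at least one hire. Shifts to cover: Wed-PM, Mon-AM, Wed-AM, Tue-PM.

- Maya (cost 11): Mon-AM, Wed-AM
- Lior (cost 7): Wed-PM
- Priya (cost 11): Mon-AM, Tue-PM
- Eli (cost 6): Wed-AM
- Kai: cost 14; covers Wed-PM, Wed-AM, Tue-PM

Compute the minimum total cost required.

This is a weighted set-cover instance.
Choose Lior, Priya, and Eli: together they cover Wed-PM, Mon-AM, Wed-AM, Tue-PM — every shift.
Total cost: 7 + 11 + 6 = 24.

24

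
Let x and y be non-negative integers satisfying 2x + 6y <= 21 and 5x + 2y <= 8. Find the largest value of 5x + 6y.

Relaxing integrality, the LP optimum is 21.69 at (x,y) = (0.231, 3.42), which is not an integer point.
(x,y)=(0,3): 2·0+6·3=18≤21, 5·0+2·3=6≤8, objective 18.
(x,y)=(0,2): 2·0+6·2=12≤21, 5·0+2·2=4≤8, objective 12.
The best lattice point is (0,3), giving 18.

18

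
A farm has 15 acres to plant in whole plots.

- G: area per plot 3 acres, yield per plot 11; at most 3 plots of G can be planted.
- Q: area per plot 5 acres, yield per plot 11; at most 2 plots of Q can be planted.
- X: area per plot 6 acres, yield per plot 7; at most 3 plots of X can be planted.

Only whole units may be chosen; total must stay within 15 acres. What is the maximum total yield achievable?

44

G has the best ratio (11/3); taking only G gives at most 3×11 = 33 (stopped by the supply cap of 3).
Mixing does better — 3×G and 1×Q: area 14 ≤ 15, yield 3·11 + 1·11 = 44.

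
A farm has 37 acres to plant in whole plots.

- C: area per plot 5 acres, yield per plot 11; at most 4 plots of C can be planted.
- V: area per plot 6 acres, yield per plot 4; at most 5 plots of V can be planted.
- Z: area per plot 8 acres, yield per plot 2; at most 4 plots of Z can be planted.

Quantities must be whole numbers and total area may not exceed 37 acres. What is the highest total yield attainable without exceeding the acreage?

4×C, 1×V, and 1×Z: area 34 ≤ 37, yield 4·11 + 1·4 + 1·2 = 50.
4×C and 2×V: area 32 ≤ 37, yield 4·11 + 2·4 = 52.
Best is 52.

52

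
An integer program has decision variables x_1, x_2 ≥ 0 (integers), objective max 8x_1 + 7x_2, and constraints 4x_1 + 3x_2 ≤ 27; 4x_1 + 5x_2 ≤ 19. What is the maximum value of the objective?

(x_1,x_2)=(4,0): 4·4+3·0=16≤27, 4·4+5·0=16≤19, objective 32.
(x_1,x_2)=(3,1): 4·3+3·1=15≤27, 4·3+5·1=17≤19, objective 31.
No feasible integer point exceeds 32.

32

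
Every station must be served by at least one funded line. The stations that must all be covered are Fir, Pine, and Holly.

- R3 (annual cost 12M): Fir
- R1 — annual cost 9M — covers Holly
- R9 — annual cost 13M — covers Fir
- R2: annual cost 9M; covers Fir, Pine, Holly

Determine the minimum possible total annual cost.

This is a weighted set-cover instance.
R2 alone covers Fir, Pine, Holly — every station.
Total annual cost: 9.
No cover costs less than 9.

9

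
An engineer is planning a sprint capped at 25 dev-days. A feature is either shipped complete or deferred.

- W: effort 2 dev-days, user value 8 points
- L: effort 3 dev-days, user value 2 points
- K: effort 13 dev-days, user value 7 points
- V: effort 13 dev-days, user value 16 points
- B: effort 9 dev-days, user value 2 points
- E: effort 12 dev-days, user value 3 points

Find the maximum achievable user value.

Allowing fractional choices, the relaxed optimum would be about 29.8, but features are indivisible.
W + L + V: effort 2 + 3 + 13 = 18 ≤ 25, user value 8 + 2 + 16 = 26.
W + V + B: effort 2 + 13 + 9 = 24 ≤ 25, user value 8 + 16 + 2 = 26.
W + V: effort 2 + 13 = 15 ≤ 25, user value 8 + 16 = 24.
The maximum user value is 26; one optimal choice is W, L, and V.

26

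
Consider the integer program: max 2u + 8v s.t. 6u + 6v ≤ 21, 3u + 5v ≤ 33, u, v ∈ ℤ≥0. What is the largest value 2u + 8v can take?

24

Relaxing integrality, the LP optimum is 28.00 at (u,v) = (0, 3.5), which is not an integer point.
(u,v)=(0,3) is feasible, giving 24.
(u,v)=(1,2) is feasible, giving 18.
No feasible integer point exceeds 24.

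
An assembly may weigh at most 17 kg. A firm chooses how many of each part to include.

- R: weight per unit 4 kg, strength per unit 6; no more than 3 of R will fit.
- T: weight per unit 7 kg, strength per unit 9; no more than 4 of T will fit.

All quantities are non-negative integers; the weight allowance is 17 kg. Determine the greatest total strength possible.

2×R and 1×T: weight 15 ≤ 17, strength 2·6 + 1·9 = 21.
2×T: weight 14 ≤ 17, strength 2·9 = 18.
Best is 21.

21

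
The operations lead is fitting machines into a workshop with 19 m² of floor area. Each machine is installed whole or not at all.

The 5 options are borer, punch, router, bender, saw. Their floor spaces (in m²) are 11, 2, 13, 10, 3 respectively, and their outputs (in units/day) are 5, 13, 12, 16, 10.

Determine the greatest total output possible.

Allowing fractional choices, the relaxed optimum would be about 42.7, but machines are indivisible.
punch + bender + saw: floor space 2 + 10 + 3 = 15 ≤ 19, output 13 + 16 + 10 = 39.
punch + bender: floor space 2 + 10 = 12 ≤ 19, output 13 + 16 = 29.
punch + router + saw: floor space 2 + 13 + 3 = 18 ≤ 19, output 13 + 12 + 10 = 35.
Best is punch, bender, and saw with total output 39.

39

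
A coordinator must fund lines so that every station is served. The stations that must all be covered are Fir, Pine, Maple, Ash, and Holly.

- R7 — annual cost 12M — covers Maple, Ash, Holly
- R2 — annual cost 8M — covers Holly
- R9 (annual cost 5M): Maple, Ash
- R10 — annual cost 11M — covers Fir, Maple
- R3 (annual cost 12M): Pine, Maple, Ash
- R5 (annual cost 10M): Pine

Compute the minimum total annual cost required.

31

This is a weighted set-cover instance.
The greedy cost-per-new-station heuristic would pick R9, R2, R5, and R10 for 34, but a cheaper cover exists.
Choose R2, R10, and R3: together they cover Fir, Pine, Maple, Ash, Holly — every station.
Total annual cost: 8 + 11 + 12 = 31.
No cover costs less than 31.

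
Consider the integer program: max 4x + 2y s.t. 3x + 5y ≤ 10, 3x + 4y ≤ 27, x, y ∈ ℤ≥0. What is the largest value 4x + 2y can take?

Relaxing integrality, the LP optimum is 13.33 at (x,y) = (3.33, 0), which is not an integer point.
(x,y)=(3,0): 3·3+5·0=9≤10, 3·3+4·0=9≤27, objective 12.
(x,y)=(2,0): 3·2+5·0=6≤10, 3·2+4·0=6≤27, objective 8.
No feasible integer point exceeds 12.

12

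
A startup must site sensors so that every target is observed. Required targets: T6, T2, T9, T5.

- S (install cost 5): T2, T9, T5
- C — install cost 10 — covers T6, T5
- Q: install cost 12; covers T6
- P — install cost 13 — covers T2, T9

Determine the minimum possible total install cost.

Choose S and C: together they cover T6, T2, T9, T5 — every target.
Total install cost: 5 + 10 = 15.
No cover costs less than 15.

15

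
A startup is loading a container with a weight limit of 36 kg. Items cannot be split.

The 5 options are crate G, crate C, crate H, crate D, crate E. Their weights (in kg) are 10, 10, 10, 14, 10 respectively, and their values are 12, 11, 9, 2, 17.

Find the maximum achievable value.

40

Allowing fractional choices, the relaxed optimum would be about 45.4, but items are indivisible.
crate G + crate C + crate E: weight 10 + 10 + 10 = 30 ≤ 36, value 12 + 11 + 17 = 40.
crate G + crate H + crate E: weight 10 + 10 + 10 = 30 ≤ 36, value 12 + 9 + 17 = 38.
Best is crate G, crate C, and crate E with total value 40.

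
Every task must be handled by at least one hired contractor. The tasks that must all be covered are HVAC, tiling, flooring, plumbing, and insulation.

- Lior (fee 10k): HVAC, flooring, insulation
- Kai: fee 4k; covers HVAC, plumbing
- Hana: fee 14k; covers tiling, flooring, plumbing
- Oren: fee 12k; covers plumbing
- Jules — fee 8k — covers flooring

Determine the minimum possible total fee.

The greedy cost-per-new-task heuristic would pick Kai, Lior, and Hana for 28, but a cheaper cover exists.
Choose Lior and Hana: together they cover HVAC, tiling, flooring, plumbing, insulation — every task.
Total fee: 10 + 14 = 24.
No cover costs less than 24.

24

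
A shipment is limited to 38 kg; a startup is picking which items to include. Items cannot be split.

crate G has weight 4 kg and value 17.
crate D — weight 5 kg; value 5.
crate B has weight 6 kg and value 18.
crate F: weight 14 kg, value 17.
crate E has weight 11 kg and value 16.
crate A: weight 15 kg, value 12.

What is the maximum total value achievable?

68

Allowing fractional choices, the relaxed optimum would be about 71.0, but items are indivisible.
crate G + crate B + crate F + crate E: weight 4 + 6 + 14 + 11 = 35 ≤ 38, value 17 + 18 + 17 + 16 = 68.
crate G + crate B + crate E + crate A: weight 4 + 6 + 11 + 15 = 36 ≤ 38, value 17 + 18 + 16 + 12 = 63.
crate G + crate D + crate B + crate F: weight 4 + 5 + 6 + 14 = 29 ≤ 38, value 17 + 5 + 18 + 17 = 57.
Best is crate G, crate B, crate F, and crate E with total value 68.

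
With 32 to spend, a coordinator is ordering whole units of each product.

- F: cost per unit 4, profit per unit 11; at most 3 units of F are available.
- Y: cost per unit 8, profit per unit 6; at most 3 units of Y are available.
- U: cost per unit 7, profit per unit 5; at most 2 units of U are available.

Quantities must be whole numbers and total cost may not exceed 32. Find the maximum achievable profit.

45

Take 3×F and 2×Y: cost 28 ≤ 32, profit 3·11 + 2·6 = 45.
F has the best ratio (11/4) and is taken to its limit of 3; remaining capacity is filled optimally with the others.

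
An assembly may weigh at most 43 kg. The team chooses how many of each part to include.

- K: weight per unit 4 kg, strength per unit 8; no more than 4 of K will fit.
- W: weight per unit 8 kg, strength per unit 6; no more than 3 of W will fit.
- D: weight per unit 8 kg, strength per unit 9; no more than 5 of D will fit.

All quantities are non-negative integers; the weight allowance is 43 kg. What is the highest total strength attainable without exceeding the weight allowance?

59

K has the best ratio (8/4); taking only K gives at most 4×8 = 32 (stopped by the supply cap of 4).
Mixing does better — 4×K and 3×D: weight 40 ≤ 43, strength 4·8 + 3·9 = 59.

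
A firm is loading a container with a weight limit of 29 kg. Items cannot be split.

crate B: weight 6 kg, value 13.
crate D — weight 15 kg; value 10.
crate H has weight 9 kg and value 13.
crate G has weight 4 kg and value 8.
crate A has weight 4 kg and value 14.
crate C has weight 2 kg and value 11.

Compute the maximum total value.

crate B + crate H + crate G + crate A: weight 6 + 9 + 4 + 4 = 23 ≤ 29, value 13 + 13 + 8 + 14 = 48.
crate B + crate H + crate A + crate C: weight 6 + 9 + 4 + 2 = 21 ≤ 29, value 13 + 13 + 14 + 11 = 51.
crate B + crate H + crate G + crate A + crate C: weight 6 + 9 + 4 + 4 + 2 = 25 ≤ 29, value 13 + 13 + 8 + 14 + 11 = 59.
Best is crate B, crate H, crate G, crate A, and crate C with total value 59.

59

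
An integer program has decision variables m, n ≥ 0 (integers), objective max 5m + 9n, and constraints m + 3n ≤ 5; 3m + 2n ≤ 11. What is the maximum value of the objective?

(m,n)=(2,1): 1·2+3·1=5≤5, 3·2+2·1=8≤11, objective 19.
(m,n)=(3,0): 1·3+3·0=3≤5, 3·3+2·0=9≤11, objective 15.
(m,n)=(1,1): 1·1+3·1=4≤5, 3·1+2·1=5≤11, objective 14.
(m,n)=(2,0): 1·2+3·0=2≤5, 3·2+2·0=6≤11, objective 10.
No feasible integer point exceeds 19.

19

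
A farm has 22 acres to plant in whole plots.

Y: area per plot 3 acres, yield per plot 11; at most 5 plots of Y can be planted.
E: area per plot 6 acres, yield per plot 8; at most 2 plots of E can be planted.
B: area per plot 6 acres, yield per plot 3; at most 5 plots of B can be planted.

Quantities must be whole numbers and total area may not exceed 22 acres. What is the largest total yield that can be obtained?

63

This is a bounded integer knapsack.
5×Y and 1×E: area 21 ≤ 22, yield 5·11 + 1·8 = 63.
5×Y and 1×B: area 21 ≤ 22, yield 5·11 + 1·3 = 58.
Best is 63.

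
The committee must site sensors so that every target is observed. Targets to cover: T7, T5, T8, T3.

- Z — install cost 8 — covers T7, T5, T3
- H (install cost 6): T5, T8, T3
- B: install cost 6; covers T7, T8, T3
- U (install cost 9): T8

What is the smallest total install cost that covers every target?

This is an integer covering problem.
Choose H and B: together they cover T7, T5, T8, T3 — every target.
Total install cost: 6 + 6 = 12.
No cover costs less than 12.

12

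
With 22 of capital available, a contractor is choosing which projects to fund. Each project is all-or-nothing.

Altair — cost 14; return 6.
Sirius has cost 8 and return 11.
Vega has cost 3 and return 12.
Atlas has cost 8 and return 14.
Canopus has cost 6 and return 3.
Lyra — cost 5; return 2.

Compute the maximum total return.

Allowing fractional choices, the relaxed optimum would be about 38.5, but projects are indivisible.
Sirius + Vega + Atlas: cost 8 + 3 + 8 = 19 ≤ 22, return 11 + 12 + 14 = 37.
Vega + Atlas + Canopus + Lyra: cost 3 + 8 + 6 + 5 = 22 ≤ 22, return 12 + 14 + 3 + 2 = 31.
Best is Sirius, Vega, and Atlas with total return 37.

37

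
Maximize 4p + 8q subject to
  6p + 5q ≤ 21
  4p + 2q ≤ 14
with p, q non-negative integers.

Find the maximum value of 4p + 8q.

Relaxing integrality, the LP optimum is 33.60 at (p,q) = (0, 4.2), which is not an integer point.
(p,q)=(0,4): 6·0+5·4=20≤21, 4·0+2·4=8≤14, objective 32.
(p,q)=(1,3): 6·1+5·3=21≤21, 4·1+2·3=10≤14, objective 28.
(p,q)=(0,3): 6·0+5·3=15≤21, 4·0+2·3=6≤14, objective 24.
Maximum is 32 at (p,q)=(0,4).

32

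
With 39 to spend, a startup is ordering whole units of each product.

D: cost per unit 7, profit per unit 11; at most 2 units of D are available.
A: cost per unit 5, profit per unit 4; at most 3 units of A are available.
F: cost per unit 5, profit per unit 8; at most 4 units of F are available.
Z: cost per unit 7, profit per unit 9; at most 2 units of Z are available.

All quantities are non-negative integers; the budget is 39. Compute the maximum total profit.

58

F has the best ratio (8/5); taking only F gives at most 4×8 = 32 (stopped by the supply cap of 4).
Mixing does better — 2×D, 1×A, and 4×F: cost 39 ≤ 39, profit 2·11 + 1·4 + 4·8 = 58.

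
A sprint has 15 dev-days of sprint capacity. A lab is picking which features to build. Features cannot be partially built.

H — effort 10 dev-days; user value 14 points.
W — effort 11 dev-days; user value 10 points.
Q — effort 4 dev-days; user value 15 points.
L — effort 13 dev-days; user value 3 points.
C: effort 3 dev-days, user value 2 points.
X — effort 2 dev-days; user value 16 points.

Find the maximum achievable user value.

Take Q, C, and X: effort 4 + 3 + 2 = 9 ≤ 15, user value 15 + 2 + 16 = 33.
No other feasible combination does better.

33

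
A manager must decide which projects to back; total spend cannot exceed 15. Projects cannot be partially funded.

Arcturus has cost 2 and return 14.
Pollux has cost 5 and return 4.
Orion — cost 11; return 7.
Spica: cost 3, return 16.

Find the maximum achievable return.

Take Arcturus, Pollux, and Spica: cost 2 + 5 + 3 = 10 ≤ 15, return 14 + 4 + 16 = 34.
No other feasible combination does better.

34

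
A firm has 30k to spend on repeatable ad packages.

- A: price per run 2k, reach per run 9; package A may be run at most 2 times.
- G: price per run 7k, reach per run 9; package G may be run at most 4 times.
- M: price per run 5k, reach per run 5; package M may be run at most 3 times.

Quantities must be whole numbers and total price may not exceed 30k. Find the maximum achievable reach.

50

A has the best ratio (9/2); taking only A gives at most 2×9 = 18 (stopped by the supply cap of 2).
Mixing does better — 2×A, 3×G, and 1×M: price 30 ≤ 30, reach 2·9 + 3·9 + 1·5 = 50.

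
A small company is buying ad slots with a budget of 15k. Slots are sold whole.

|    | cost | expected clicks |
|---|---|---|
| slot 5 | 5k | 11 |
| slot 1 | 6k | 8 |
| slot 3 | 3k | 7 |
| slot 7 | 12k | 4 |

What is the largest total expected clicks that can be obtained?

26

Allowing fractional choices, the relaxed optimum would be about 26.3, but ad slots are indivisible.
slot 5 + slot 1: cost 5 + 6 = 11 ≤ 15, expected clicks 11 + 8 = 19.
slot 5 + slot 1 + slot 3: cost 5 + 6 + 3 = 14 ≤ 15, expected clicks 11 + 8 + 7 = 26.
Best is slot 5, slot 1, and slot 3 with total expected clicks 26.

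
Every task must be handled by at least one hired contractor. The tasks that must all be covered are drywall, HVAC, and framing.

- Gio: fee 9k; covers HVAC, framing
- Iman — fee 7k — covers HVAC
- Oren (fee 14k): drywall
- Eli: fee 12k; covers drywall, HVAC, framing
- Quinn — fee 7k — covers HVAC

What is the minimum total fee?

This is a weighted set-cover instance.
Eli alone covers drywall, HVAC, framing — every task.
Total fee: 12.
No cover costs less than 12.

12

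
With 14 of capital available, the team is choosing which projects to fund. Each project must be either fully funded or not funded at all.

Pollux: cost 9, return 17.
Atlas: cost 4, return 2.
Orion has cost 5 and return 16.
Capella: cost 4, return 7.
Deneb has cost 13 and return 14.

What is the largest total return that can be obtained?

This is an integer program with binary decision variables.
Atlas + Orion + Capella: cost 4 + 5 + 4 = 13 ≤ 14, return 2 + 16 + 7 = 25.
Pollux + Capella: cost 9 + 4 = 13 ≤ 14, return 17 + 7 = 24.
Pollux + Orion: cost 9 + 5 = 14 ≤ 14, return 17 + 16 = 33.
Best is Pollux and Orion with total return 33.

33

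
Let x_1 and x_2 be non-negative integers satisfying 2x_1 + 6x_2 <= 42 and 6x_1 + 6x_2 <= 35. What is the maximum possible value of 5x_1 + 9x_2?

Relaxing integrality, the LP optimum is 52.50 at (x_1,x_2) = (0, 5.83), which is not an integer point.
(x_1,x_2)=(0,5): 2·0+6·5=30≤42, 6·0+6·5=30≤35, objective 45.
(x_1,x_2)=(1,4): 2·1+6·4=26≤42, 6·1+6·4=30≤35, objective 41.
(x_1,x_2)=(0,4): 2·0+6·4=24≤42, 6·0+6·4=24≤35, objective 36.
The best lattice point is (0,5), giving 45.

45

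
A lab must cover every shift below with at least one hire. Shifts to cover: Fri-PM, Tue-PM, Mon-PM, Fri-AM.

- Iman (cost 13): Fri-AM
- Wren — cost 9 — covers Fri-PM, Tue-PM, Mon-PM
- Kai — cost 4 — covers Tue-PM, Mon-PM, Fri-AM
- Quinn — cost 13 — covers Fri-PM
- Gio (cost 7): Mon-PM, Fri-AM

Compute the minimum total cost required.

13

Choose Wren and Kai: together they cover Fri-PM, Tue-PM, Mon-PM, Fri-AM — every shift.
Total cost: 9 + 4 = 13.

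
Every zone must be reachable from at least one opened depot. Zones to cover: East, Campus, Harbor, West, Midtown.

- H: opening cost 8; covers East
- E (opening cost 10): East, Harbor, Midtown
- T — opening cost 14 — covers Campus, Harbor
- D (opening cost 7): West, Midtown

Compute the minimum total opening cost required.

29

The greedy cost-per-new-zone heuristic would pick E, D, and T for 31, but a cheaper cover exists.
Choose H, T, and D: together they cover East, Campus, Harbor, West, Midtown — every zone.
Total opening cost: 8 + 14 + 7 = 29.
No cover costs less than 29.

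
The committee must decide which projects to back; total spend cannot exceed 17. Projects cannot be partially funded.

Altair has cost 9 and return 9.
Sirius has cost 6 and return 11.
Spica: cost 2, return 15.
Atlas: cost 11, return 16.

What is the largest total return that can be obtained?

This is a 0-1 knapsack instance.
Take Altair, Sirius, and Spica: cost 9 + 6 + 2 = 17 ≤ 17, return 9 + 11 + 15 = 35.
No other feasible combination does better.

35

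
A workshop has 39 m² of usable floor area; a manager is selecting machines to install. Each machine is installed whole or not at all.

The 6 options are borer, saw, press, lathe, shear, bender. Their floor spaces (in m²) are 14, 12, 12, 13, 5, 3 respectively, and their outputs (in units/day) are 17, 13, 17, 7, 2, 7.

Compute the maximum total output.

borer + press + bender: floor space 14 + 12 + 3 = 29 ≤ 39, output 17 + 17 + 7 = 41.
borer + press + shear + bender: floor space 14 + 12 + 5 + 3 = 34 ≤ 39, output 17 + 17 + 2 + 7 = 43.
borer + saw + press: floor space 14 + 12 + 12 = 38 ≤ 39, output 17 + 13 + 17 = 47.
Best is borer, saw, and press with total output 47.

47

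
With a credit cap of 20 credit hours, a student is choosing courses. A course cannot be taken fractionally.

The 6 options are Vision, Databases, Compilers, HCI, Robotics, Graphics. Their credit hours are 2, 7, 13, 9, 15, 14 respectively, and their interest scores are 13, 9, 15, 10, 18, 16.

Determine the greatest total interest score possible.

Treat it as a binary knapsack problem.
Vision + Databases + HCI: credit hours 2 + 7 + 9 = 18 ≤ 20, interest score 13 + 9 + 10 = 32.
Vision + Robotics: credit hours 2 + 15 = 17 ≤ 20, interest score 13 + 18 = 31.
Vision + Graphics: credit hours 2 + 14 = 16 ≤ 20, interest score 13 + 16 = 29.
Best is Vision, Databases, and HCI with total interest score 32.

32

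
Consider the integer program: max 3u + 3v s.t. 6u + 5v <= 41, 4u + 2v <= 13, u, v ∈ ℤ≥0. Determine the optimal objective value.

Relaxing integrality, the LP optimum is 19.50 at (u,v) = (0, 6.5), which is not an integer point.
(u,v)=(0,6): 6·0+5·6=30≤41, 4·0+2·6=12≤13, objective 18.
(u,v)=(0,5): 6·0+5·5=25≤41, 4·0+2·5=10≤13, objective 15.
Maximum is 18 at (u,v)=(0,6).

18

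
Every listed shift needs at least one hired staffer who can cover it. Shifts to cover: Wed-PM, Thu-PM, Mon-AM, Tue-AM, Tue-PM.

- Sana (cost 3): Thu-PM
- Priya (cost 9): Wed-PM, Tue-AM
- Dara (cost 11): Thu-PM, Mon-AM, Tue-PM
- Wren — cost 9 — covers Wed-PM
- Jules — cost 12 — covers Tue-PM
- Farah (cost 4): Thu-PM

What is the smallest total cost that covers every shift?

20

The greedy cost-per-new-shift heuristic would pick Sana, Priya, and Dara for 23, but a cheaper cover exists.
Choose Priya and Dara: together they cover Wed-PM, Thu-PM, Mon-AM, Tue-AM, Tue-PM — every shift.
Total cost: 9 + 11 = 20.
No cover costs less than 20.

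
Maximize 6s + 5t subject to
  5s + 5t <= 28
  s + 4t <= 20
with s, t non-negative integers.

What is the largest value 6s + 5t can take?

Relaxing integrality, the LP optimum is 33.60 at (s,t) = (5.6, 0), which is not an integer point.
(s,t)=(5,0): 5·5+5·0=25≤28, 1·5+4·0=5≤20, objective 30.
(s,t)=(4,1): 5·4+5·1=25≤28, 1·4+4·1=8≤20, objective 29.
(s,t)=(4,0): 5·4+5·0=20≤28, 1·4+4·0=4≤20, objective 24.
No feasible integer point exceeds 30.

30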